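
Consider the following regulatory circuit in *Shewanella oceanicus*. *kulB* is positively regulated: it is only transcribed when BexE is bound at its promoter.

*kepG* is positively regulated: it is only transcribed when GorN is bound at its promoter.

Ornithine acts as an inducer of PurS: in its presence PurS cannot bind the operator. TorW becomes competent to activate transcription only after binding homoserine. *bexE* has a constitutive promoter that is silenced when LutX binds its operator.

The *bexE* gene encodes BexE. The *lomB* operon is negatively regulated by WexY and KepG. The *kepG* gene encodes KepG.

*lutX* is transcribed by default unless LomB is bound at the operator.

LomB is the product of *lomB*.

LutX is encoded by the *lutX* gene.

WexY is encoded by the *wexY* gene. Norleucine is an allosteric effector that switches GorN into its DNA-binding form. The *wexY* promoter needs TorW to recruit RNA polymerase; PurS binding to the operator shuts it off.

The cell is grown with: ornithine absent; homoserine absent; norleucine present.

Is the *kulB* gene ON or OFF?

Homoserine is absent, so TorW is inactive.
Ornithine is absent, so PurS is active.
With repressor PurS bound, *wexY* is not transcribed.
So WexY is not produced.
Norleucine is present, so GorN is active.
No repressor is bound and GorN is active, so *kepG* is transcribed.
So KepG is produced and active.
With repressor KepG bound, *lomB* is not transcribed.
So LomB is not produced.
With no repressor bound, *lutX* is transcribed.
So LutX is produced and active.
With repressor LutX bound, *bexE* is not transcribed.
So BexE is not produced.
Required activator BexE is absent, so *kulB* is not transcribed.

OFF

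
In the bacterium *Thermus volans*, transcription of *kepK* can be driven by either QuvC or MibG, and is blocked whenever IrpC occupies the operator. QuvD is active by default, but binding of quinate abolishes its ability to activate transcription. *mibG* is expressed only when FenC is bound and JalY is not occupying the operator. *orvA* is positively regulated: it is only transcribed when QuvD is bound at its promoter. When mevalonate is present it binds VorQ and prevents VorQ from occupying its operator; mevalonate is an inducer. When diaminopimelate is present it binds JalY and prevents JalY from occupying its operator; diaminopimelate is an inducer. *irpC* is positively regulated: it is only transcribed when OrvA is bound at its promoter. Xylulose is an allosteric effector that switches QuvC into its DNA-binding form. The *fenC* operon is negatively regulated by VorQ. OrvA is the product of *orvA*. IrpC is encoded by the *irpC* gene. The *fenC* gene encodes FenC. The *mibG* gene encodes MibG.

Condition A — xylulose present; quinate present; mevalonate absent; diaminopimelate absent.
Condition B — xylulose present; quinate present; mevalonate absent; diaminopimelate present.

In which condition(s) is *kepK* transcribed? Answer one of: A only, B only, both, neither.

both

Condition A:
Xylulose is present, so QuvC is active.
Quinate is present, so QuvD is inactive.
Required activator QuvD is absent, so *orvA* is not transcribed.
So OrvA is not produced.
Required activator OrvA is absent, so *irpC* is not transcribed.
So IrpC is not produced.
Mevalonate is absent, so VorQ is active.
With repressor VorQ bound, *fenC* is not transcribed.
So FenC is not produced.
Diaminopimelate is absent, so JalY is active.
With repressor JalY bound, *mibG* is not transcribed.
So MibG is not produced.
Activator QuvC is present, so *kepK* is transcribed.
→ *kepK* is ON in A.
Condition B:
Xylulose is present, so QuvC is active.
Quinate is present, so QuvD is inactive.
Required activator QuvD is absent, so *orvA* is not transcribed.
So OrvA is not produced.
Required activator OrvA is absent, so *irpC* is not transcribed.
So IrpC is not produced.
Mevalonate is absent, so VorQ is active.
With repressor VorQ bound, *fenC* is not transcribed.
So FenC is not produced.
Diaminopimelate is present, so JalY is inactive.
Required activator FenC is absent, so *mibG* is not transcribed.
So MibG is not produced.
Activator QuvC is present, so *kepK* is transcribed.
→ *kepK* is ON in B.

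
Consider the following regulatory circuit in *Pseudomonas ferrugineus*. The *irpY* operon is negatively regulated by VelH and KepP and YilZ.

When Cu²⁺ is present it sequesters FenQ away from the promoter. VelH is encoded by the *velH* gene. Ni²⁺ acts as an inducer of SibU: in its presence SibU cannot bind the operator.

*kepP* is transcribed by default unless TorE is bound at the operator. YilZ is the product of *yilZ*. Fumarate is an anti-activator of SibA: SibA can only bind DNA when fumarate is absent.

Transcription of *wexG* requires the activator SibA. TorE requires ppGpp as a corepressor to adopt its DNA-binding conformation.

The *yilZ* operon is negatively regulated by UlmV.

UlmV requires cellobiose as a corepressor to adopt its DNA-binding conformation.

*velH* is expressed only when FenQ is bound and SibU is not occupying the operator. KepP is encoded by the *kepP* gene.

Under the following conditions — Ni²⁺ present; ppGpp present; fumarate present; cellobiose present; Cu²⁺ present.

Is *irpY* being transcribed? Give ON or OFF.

Cu²⁺ is present, so FenQ is inactive.
Ni²⁺ is present, so SibU is inactive.
Required activator FenQ is absent, so *velH* is not transcribed.
So VelH is not produced.
ppGpp is present, so TorE is active.
With repressor TorE bound, *kepP* is not transcribed.
So KepP is not produced.
Cellobiose is present, so UlmV is active.
With repressor UlmV bound, *yilZ* is not transcribed.
So YilZ is not produced.
With no repressor bound, *irpY* is transcribed.

ON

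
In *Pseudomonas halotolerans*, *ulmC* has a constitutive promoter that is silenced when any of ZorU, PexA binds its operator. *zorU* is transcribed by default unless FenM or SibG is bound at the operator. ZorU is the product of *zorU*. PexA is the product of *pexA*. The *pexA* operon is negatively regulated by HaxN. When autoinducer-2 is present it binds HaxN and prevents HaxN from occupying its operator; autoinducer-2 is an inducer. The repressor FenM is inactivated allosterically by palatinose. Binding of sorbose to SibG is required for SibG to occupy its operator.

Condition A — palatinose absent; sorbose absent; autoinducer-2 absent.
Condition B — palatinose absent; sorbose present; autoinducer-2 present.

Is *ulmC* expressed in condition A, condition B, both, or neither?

Condition A:
Palatinose is absent, so FenM is active.
Sorbose is absent, so SibG is inactive.
With repressor FenM bound, *zorU* is not transcribed.
So ZorU is not produced.
Autoinducer-2 is absent, so HaxN is active.
With repressor HaxN bound, *pexA* is not transcribed.
So PexA is not produced.
With no repressor bound, *ulmC* is transcribed.
→ *ulmC* is ON in A.
Condition B:
Palatinose is absent, so FenM is active.
Sorbose is present, so SibG is active.
With repressor FenM bound, *zorU* is not transcribed.
So ZorU is not produced.
Autoinducer-2 is present, so HaxN is inactive.
With no repressor bound, *pexA* is transcribed.
So PexA is produced and active.
With repressor PexA bound, *ulmC* is not transcribed.
→ *ulmC* is OFF in B.

A only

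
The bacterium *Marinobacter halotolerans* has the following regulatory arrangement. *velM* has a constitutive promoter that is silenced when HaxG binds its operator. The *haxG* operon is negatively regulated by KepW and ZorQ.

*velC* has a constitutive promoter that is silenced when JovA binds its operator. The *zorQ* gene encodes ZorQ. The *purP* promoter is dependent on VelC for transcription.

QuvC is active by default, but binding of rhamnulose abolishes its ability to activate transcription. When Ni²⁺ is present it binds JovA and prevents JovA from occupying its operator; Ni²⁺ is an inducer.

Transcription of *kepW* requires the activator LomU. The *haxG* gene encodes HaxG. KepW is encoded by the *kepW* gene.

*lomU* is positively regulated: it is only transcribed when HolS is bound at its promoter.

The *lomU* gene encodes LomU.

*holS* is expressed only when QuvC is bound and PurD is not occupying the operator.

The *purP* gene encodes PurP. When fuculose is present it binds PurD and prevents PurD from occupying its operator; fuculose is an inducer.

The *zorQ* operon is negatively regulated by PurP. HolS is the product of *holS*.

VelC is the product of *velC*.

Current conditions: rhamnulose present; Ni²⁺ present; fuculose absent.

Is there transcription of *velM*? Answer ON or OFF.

Rhamnulose is present, so QuvC is inactive.
Fuculose is absent, so PurD is active.
With repressor PurD bound, *holS* is not transcribed.
So HolS is not produced.
Required activator HolS is absent, so *lomU* is not transcribed.
So LomU is not produced.
Required activator LomU is absent, so *kepW* is not transcribed.
So KepW is not produced.
Ni²⁺ is present, so JovA is inactive.
With no repressor bound, *velC* is transcribed.
So VelC is produced and active.
No repressor is bound and VelC is active, so *purP* is transcribed.
So PurP is produced and active.
With repressor PurP bound, *zorQ* is not transcribed.
So ZorQ is not produced.
With no repressor bound, *haxG* is transcribed.
So HaxG is produced and active.
With repressor HaxG bound, *velM* is not transcribed.

OFF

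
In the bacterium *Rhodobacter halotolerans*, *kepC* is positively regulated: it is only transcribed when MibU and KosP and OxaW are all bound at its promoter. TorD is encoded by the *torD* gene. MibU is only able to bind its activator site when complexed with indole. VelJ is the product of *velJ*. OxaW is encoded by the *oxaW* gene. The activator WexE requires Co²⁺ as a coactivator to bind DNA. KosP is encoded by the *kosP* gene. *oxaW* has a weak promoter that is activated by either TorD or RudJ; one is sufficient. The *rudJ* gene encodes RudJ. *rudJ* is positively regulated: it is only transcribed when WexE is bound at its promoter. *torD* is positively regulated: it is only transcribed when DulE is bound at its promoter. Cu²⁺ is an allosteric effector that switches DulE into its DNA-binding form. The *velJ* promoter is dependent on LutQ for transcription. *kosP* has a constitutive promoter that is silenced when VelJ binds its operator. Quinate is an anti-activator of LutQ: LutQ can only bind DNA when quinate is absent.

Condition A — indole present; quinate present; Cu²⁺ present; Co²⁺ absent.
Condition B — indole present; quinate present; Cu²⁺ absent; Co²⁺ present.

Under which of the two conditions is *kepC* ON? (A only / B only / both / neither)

both

Condition A:
Indole is present, so MibU is active.
Quinate is present, so LutQ is inactive.
Required activator LutQ is absent, so *velJ* is not transcribed.
So VelJ is not produced.
With no repressor bound, *kosP* is transcribed.
So KosP is produced and active.
Cu²⁺ is present, so DulE is active.
No repressor is bound and DulE is active, so *torD* is transcribed.
So TorD is produced and active.
Co²⁺ is absent, so WexE is inactive.
Required activator WexE is absent, so *rudJ* is not transcribed.
So RudJ is not produced.
Activator TorD is present, so *oxaW* is transcribed.
So OxaW is produced and active.
No repressor is bound and MibU and KosP and OxaW are active, so *kepC* is transcribed.
→ *kepC* is ON in A.
Condition B:
Indole is present, so MibU is active.
Quinate is present, so LutQ is inactive.
Required activator LutQ is absent, so *velJ* is not transcribed.
So VelJ is not produced.
With no repressor bound, *kosP* is transcribed.
So KosP is produced and active.
Cu²⁺ is absent, so DulE is inactive.
Required activator DulE is absent, so *torD* is not transcribed.
So TorD is not produced.
Co²⁺ is present, so WexE is active.
No repressor is bound and WexE is active, so *rudJ* is transcribed.
So RudJ is produced and active.
Activator RudJ is present, so *oxaW* is transcribed.
So OxaW is produced and active.
No repressor is bound and MibU and KosP and OxaW are active, so *kepC* is transcribed.
→ *kepC* is ON in B.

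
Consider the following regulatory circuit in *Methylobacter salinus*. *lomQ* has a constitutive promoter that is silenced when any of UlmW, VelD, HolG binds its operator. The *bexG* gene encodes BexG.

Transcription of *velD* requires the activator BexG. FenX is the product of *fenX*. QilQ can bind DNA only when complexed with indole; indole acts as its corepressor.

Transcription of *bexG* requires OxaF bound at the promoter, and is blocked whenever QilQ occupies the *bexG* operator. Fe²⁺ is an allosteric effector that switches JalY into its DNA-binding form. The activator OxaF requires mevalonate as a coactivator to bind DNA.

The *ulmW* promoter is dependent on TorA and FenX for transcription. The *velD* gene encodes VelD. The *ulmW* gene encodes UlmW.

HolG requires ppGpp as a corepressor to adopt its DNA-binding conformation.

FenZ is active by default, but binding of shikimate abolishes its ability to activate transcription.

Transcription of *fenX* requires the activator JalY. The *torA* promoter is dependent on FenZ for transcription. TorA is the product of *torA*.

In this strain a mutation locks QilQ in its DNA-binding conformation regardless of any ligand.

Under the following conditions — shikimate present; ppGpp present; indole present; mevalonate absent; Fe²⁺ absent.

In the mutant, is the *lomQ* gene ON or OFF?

OFF

Shikimate is present, so FenZ is inactive.
Required activator FenZ is absent, so *torA* is not transcribed.
So TorA is not produced.
Fe²⁺ is absent, so JalY is inactive.
Required activator JalY is absent, so *fenX* is not transcribed.
So FenX is not produced.
Required activator TorA is absent, so *ulmW* is not transcribed.
So UlmW is not produced.
QilQ is constitutively active in this strain.
Mevalonate is absent, so OxaF is inactive.
With repressor QilQ bound, *bexG* is not transcribed.
So BexG is not produced.
Required activator BexG is absent, so *velD* is not transcribed.
So VelD is not produced.
ppGpp is present, so HolG is active.
With repressor HolG bound, *lomQ* is not transcribed.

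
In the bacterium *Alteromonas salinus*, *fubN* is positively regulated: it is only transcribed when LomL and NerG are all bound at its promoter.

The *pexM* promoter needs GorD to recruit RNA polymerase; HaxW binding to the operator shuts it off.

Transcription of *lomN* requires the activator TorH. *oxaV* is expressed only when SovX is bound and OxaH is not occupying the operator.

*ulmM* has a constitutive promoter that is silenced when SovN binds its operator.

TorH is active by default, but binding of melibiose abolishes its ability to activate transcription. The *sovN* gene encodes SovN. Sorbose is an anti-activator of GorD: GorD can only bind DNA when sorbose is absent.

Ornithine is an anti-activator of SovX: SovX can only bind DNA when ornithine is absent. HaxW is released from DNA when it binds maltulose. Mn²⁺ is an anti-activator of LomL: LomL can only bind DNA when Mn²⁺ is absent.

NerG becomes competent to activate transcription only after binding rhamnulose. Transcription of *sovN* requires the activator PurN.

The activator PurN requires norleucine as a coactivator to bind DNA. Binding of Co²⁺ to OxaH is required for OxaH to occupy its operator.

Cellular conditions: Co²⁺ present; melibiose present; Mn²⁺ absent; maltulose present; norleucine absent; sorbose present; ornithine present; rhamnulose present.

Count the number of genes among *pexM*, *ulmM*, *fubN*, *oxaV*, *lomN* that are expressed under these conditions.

Sorbose is present, so GorD is inactive.
Maltulose is present, so HaxW is inactive.
Required activator GorD is absent, so *pexM* is not transcribed.
→ *pexM* is OFF.
Norleucine is absent, so PurN is inactive.
Required activator PurN is absent, so *sovN* is not transcribed.
So SovN is not produced.
With no repressor bound, *ulmM* is transcribed.
→ *ulmM* is ON.
Mn²⁺ is absent, so LomL is active.
Rhamnulose is present, so NerG is active.
No repressor is bound and LomL and NerG are active, so *fubN* is transcribed.
→ *fubN* is ON.
Co²⁺ is present, so OxaH is active.
Ornithine is present, so SovX is inactive.
With repressor OxaH bound, *oxaV* is not transcribed.
→ *oxaV* is OFF.
Melibiose is present, so TorH is inactive.
Required activator TorH is absent, so *lomN* is not transcribed.
→ *lomN* is OFF.
2 of the 5 genes are transcribed.

2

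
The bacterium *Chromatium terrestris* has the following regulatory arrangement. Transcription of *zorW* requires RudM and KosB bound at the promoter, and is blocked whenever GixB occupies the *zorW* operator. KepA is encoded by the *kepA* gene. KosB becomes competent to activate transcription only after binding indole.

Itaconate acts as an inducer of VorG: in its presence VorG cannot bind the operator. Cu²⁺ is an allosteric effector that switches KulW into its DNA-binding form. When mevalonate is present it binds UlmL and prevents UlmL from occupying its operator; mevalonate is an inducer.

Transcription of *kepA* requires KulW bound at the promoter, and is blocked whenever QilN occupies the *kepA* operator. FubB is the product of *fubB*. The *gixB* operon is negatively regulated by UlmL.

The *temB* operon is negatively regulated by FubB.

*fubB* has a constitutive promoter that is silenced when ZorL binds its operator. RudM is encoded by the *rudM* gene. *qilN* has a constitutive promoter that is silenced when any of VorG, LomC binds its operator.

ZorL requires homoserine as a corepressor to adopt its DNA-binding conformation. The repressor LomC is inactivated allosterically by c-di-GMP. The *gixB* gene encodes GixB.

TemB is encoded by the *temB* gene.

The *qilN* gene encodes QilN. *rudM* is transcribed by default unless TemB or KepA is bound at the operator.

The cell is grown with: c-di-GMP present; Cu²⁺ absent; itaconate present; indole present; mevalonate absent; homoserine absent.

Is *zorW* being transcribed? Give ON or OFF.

ON

Homoserine is absent, so ZorL is inactive.
With no repressor bound, *fubB* is transcribed.
So FubB is produced and active.
With repressor FubB bound, *temB* is not transcribed.
So TemB is not produced.
Cu²⁺ is absent, so KulW is inactive.
Itaconate is present, so VorG is inactive.
c-di-GMP is present, so LomC is inactive.
With no repressor bound, *qilN* is transcribed.
So QilN is produced and active.
With repressor QilN bound, *kepA* is not transcribed.
So KepA is not produced.
With no repressor bound, *rudM* is transcribed.
So RudM is produced and active.
Mevalonate is absent, so UlmL is active.
With repressor UlmL bound, *gixB* is not transcribed.
So GixB is not produced.
Indole is present, so KosB is active.
No repressor is bound and RudM and KosB are active, so *zorW* is transcribed.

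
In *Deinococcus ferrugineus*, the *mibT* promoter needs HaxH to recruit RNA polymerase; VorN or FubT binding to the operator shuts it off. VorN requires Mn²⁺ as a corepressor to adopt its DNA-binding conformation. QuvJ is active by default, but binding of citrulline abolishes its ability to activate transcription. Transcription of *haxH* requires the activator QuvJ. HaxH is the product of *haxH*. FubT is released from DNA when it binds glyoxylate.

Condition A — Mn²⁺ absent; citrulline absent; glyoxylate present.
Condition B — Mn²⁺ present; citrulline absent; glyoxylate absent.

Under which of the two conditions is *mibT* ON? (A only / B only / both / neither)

A only

Condition A:
Mn²⁺ is absent, so VorN is inactive.
Citrulline is absent, so QuvJ is active.
No repressor is bound and QuvJ is active, so *haxH* is transcribed.
So HaxH is produced and active.
Glyoxylate is present, so FubT is inactive.
No repressor is bound and HaxH is active, so *mibT* is transcribed.
→ *mibT* is ON in A.
Condition B:
Mn²⁺ is present, so VorN is active.
Citrulline is absent, so QuvJ is active.
No repressor is bound and QuvJ is active, so *haxH* is transcribed.
So HaxH is produced and active.
Glyoxylate is absent, so FubT is active.
With repressor VorN bound, *mibT* is not transcribed.
→ *mibT* is OFF in B.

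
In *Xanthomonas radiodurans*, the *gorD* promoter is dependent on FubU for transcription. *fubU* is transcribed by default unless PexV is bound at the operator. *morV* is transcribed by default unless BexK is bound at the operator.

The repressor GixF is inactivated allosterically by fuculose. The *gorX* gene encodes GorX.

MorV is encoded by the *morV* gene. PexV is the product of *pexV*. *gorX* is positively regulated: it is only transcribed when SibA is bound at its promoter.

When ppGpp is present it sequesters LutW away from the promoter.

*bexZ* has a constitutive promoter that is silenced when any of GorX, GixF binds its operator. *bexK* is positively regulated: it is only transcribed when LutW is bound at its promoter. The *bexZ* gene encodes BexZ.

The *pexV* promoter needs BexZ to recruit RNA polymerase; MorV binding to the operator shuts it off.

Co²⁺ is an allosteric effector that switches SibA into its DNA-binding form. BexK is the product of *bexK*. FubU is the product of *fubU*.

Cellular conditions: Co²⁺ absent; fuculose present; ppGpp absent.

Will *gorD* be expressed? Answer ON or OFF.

OFF

Co²⁺ is absent, so SibA is inactive.
Required activator SibA is absent, so *gorX* is not transcribed.
So GorX is not produced.
Fuculose is present, so GixF is inactive.
With no repressor bound, *bexZ* is transcribed.
So BexZ is produced and active.
ppGpp is absent, so LutW is active.
No repressor is bound and LutW is active, so *bexK* is transcribed.
So BexK is produced and active.
With repressor BexK bound, *morV* is not transcribed.
So MorV is not produced.
No repressor is bound and BexZ is active, so *pexV* is transcribed.
So PexV is produced and active.
With repressor PexV bound, *fubU* is not transcribed.
So FubU is not produced.
Required activator FubU is absent, so *gorD* is not transcribed.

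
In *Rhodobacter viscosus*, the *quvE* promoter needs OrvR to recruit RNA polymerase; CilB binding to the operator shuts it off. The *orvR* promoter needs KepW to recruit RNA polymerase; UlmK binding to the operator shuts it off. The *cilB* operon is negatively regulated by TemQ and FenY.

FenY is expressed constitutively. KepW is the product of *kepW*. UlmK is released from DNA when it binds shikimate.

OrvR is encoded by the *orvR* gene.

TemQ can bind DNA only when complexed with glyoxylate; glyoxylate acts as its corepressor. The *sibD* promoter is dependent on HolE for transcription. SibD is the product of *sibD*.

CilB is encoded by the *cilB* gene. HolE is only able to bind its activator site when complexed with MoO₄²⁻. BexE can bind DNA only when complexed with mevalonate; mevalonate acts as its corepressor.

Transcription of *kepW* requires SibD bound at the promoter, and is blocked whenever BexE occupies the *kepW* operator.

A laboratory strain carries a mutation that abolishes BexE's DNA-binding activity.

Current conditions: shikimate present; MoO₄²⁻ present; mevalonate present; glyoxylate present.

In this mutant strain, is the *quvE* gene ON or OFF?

ON

Shikimate is present, so UlmK is inactive.
BexE is non-functional in this strain, so it has no effect.
MoO₄²⁻ is present, so HolE is active.
No repressor is bound and HolE is active, so *sibD* is transcribed.
So SibD is produced and active.
No repressor is bound and SibD is active, so *kepW* is transcribed.
So KepW is produced and active.
No repressor is bound and KepW is active, so *orvR* is transcribed.
So OrvR is produced and active.
Glyoxylate is present, so TemQ is active.
FenY is produced constitutively and is active.
With repressor TemQ bound, *cilB* is not transcribed.
So CilB is not produced.
No repressor is bound and OrvR is active, so *quvE* is transcribed.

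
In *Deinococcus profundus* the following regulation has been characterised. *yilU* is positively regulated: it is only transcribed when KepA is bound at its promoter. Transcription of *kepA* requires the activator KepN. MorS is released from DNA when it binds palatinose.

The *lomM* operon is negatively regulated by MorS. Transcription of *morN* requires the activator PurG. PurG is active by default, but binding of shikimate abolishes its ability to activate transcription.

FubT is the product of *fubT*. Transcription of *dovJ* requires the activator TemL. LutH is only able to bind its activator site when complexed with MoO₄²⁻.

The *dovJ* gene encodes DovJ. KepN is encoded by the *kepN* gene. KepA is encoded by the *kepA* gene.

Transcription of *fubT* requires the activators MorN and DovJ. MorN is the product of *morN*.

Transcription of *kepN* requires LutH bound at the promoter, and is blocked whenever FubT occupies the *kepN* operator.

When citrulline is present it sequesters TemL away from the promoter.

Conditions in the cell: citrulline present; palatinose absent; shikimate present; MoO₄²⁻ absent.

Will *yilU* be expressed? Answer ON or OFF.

Shikimate is present, so PurG is inactive.
Required activator PurG is absent, so *morN* is not transcribed.
So MorN is not produced.
Citrulline is present, so TemL is inactive.
Required activator TemL is absent, so *dovJ* is not transcribed.
So DovJ is not produced.
Required activator MorN is absent, so *fubT* is not transcribed.
So FubT is not produced.
MoO₄²⁻ is absent, so LutH is inactive.
Required activator LutH is absent, so *kepN* is not transcribed.
So KepN is not produced.
Required activator KepN is absent, so *kepA* is not transcribed.
So KepA is not produced.
Required activator KepA is absent, so *yilU* is not transcribed.

OFF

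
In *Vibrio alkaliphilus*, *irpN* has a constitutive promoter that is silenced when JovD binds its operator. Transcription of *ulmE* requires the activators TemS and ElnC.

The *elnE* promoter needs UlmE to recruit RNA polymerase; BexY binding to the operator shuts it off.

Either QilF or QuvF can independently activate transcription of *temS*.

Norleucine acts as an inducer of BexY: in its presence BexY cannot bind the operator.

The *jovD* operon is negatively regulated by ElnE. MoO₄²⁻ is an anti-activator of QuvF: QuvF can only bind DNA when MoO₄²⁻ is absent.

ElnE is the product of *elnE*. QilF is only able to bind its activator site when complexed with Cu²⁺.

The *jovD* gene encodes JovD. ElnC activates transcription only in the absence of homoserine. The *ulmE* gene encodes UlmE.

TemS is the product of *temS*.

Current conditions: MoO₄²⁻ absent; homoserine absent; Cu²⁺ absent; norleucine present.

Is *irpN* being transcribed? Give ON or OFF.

ON

Cu²⁺ is absent, so QilF is inactive.
MoO₄²⁻ is absent, so QuvF is active.
Activator QuvF is present, so *temS* is transcribed.
So TemS is produced and active.
Homoserine is absent, so ElnC is active.
No repressor is bound and TemS and ElnC are active, so *ulmE* is transcribed.
So UlmE is produced and active.
Norleucine is present, so BexY is inactive.
No repressor is bound and UlmE is active, so *elnE* is transcribed.
So ElnE is produced and active.
With repressor ElnE bound, *jovD* is not transcribed.
So JovD is not produced.
With no repressor bound, *irpN* is transcribed.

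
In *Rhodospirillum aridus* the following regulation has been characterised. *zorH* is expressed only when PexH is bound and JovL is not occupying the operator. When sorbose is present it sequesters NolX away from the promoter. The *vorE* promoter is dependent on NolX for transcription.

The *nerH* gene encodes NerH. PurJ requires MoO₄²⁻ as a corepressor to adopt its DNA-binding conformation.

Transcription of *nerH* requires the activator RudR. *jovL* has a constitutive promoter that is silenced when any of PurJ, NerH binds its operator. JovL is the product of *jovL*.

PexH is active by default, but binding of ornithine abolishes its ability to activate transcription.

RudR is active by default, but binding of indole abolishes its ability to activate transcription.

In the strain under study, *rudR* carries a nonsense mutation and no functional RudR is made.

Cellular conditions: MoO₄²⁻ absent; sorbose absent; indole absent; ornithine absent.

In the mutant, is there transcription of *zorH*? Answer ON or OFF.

Ornithine is absent, so PexH is active.
MoO₄²⁻ is absent, so PurJ is inactive.
RudR is non-functional in this strain, so it has no effect.
Required activator RudR is absent, so *nerH* is not transcribed.
So NerH is not produced.
With no repressor bound, *jovL* is transcribed.
So JovL is produced and active.
With repressor JovL bound, *zorH* is not transcribed.

OFF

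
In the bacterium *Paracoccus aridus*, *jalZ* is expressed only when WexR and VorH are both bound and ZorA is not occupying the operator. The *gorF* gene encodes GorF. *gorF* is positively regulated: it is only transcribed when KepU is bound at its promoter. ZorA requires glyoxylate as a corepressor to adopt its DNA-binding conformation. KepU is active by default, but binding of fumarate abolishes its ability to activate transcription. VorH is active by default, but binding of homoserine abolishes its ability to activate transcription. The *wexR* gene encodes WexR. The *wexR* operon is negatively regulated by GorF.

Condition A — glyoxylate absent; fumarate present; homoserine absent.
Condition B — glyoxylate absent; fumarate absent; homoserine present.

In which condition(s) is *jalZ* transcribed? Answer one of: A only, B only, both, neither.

A only

Condition A:
Glyoxylate is absent, so ZorA is inactive.
Fumarate is present, so KepU is inactive.
Required activator KepU is absent, so *gorF* is not transcribed.
So GorF is not produced.
With no repressor bound, *wexR* is transcribed.
So WexR is produced and active.
Homoserine is absent, so VorH is active.
No repressor is bound and WexR and VorH are active, so *jalZ* is transcribed.
→ *jalZ* is ON in A.
Condition B:
Glyoxylate is absent, so ZorA is inactive.
Fumarate is absent, so KepU is active.
No repressor is bound and KepU is active, so *gorF* is transcribed.
So GorF is produced and active.
With repressor GorF bound, *wexR* is not transcribed.
So WexR is not produced.
Homoserine is present, so VorH is inactive.
Required activator WexR is absent, so *jalZ* is not transcribed.
→ *jalZ* is OFF in B.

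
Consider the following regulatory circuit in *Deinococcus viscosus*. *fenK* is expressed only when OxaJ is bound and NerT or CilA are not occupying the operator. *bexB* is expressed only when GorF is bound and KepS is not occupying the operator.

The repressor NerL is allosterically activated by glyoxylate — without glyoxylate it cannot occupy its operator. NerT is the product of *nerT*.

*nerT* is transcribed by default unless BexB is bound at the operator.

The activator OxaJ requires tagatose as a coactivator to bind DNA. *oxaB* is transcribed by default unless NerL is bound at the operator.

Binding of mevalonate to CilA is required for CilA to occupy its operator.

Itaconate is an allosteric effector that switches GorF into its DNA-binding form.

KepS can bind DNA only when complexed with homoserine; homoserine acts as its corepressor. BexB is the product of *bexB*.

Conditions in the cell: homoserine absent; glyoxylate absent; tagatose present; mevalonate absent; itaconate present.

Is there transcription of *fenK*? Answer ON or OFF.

Homoserine is absent, so KepS is inactive.
Itaconate is present, so GorF is active.
No repressor is bound and GorF is active, so *bexB* is transcribed.
So BexB is produced and active.
With repressor BexB bound, *nerT* is not transcribed.
So NerT is not produced.
Tagatose is present, so OxaJ is active.
Mevalonate is absent, so CilA is inactive.
No repressor is bound and OxaJ is active, so *fenK* is transcribed.

ON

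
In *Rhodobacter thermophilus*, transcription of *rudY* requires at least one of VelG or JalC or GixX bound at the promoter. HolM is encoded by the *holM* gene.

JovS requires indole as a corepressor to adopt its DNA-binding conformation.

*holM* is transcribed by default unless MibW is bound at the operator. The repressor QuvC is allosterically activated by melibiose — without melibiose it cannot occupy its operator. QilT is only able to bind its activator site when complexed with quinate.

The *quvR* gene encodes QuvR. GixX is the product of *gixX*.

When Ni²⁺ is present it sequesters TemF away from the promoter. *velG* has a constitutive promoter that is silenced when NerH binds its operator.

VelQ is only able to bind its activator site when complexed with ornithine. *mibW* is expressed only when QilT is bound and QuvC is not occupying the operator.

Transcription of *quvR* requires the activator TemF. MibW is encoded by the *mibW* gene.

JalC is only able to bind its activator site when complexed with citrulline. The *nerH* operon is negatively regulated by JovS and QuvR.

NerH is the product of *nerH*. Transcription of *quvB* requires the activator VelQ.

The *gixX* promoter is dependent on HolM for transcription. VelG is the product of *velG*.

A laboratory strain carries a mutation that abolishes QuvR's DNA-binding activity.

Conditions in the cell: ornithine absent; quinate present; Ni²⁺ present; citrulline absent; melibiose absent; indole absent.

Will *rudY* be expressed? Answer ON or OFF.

Indole is absent, so JovS is inactive.
QuvR is non-functional in this strain, so it has no effect.
With no repressor bound, *nerH* is transcribed.
So NerH is produced and active.
With repressor NerH bound, *velG* is not transcribed.
So VelG is not produced.
Citrulline is absent, so JalC is inactive.
Melibiose is absent, so QuvC is inactive.
Quinate is present, so QilT is active.
No repressor is bound and QilT is active, so *mibW* is transcribed.
So MibW is produced and active.
With repressor MibW bound, *holM* is not transcribed.
So HolM is not produced.
Required activator HolM is absent, so *gixX* is not transcribed.
So GixX is not produced.
No activator is available at the *rudY* promoter, so *rudY* is not transcribed.

OFF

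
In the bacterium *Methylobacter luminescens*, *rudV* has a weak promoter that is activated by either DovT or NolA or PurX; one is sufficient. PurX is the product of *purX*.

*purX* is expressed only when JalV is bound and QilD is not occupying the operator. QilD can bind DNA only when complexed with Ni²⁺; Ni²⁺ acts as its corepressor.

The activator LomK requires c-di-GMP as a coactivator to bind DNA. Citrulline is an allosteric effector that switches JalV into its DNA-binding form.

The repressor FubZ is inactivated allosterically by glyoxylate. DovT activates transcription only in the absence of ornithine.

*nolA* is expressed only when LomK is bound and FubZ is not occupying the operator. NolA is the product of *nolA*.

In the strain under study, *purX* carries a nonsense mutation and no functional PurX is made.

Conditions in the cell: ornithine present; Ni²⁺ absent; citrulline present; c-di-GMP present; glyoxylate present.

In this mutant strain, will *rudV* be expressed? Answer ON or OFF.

Ornithine is present, so DovT is inactive.
c-di-GMP is present, so LomK is active.
Glyoxylate is present, so FubZ is inactive.
No repressor is bound and LomK is active, so *nolA* is transcribed.
So NolA is produced and active.
PurX is non-functional in this strain, so it has no effect.
Activator NolA is present, so *rudV* is transcribed.

ON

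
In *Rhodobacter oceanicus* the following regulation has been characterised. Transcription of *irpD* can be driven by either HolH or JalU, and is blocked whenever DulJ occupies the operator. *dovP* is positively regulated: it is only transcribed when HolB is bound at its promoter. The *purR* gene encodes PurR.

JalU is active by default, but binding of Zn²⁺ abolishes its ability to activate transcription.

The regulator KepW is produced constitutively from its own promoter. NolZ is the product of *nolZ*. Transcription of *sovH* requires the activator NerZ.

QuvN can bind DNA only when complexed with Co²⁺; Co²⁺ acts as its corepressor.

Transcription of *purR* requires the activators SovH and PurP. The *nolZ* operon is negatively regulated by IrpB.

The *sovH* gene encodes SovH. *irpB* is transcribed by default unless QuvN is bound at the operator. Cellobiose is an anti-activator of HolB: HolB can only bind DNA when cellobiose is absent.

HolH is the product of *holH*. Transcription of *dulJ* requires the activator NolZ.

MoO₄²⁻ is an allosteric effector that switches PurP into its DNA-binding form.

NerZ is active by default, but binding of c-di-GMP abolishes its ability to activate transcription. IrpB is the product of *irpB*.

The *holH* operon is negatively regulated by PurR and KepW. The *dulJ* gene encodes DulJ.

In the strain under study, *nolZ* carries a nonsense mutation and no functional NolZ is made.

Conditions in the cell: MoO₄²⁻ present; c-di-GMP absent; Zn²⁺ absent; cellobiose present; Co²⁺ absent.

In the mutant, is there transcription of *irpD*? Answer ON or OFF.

c-di-GMP is absent, so NerZ is active.
No repressor is bound and NerZ is active, so *sovH* is transcribed.
So SovH is produced and active.
MoO₄²⁻ is present, so PurP is active.
No repressor is bound and SovH and PurP are active, so *purR* is transcribed.
So PurR is produced and active.
KepW is produced constitutively and is active.
With repressor PurR bound, *holH* is not transcribed.
So HolH is not produced.
NolZ is non-functional in this strain, so it has no effect.
Required activator NolZ is absent, so *dulJ* is not transcribed.
So DulJ is not produced.
Zn²⁺ is absent, so JalU is active.
Activator JalU is present, so *irpD* is transcribed.

ON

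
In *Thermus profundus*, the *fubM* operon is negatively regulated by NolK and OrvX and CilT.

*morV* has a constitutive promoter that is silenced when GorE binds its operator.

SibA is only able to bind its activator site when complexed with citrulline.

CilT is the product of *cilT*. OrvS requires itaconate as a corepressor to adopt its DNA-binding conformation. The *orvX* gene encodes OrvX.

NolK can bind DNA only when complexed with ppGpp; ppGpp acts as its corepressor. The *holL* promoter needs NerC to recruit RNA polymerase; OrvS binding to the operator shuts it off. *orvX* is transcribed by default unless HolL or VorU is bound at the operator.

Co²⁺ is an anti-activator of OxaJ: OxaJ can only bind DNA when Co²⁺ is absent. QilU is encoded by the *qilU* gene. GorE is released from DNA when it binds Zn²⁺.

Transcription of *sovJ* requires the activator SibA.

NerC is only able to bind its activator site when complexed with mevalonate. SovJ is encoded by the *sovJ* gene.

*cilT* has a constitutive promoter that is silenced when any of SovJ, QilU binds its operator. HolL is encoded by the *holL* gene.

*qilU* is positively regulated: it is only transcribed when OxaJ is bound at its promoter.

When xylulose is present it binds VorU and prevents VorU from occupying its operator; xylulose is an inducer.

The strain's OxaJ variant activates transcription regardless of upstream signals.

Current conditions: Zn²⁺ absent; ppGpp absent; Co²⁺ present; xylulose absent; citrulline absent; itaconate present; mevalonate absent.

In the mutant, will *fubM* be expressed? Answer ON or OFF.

ON

ppGpp is absent, so NolK is inactive.
Mevalonate is absent, so NerC is inactive.
Itaconate is present, so OrvS is active.
With repressor OrvS bound, *holL* is not transcribed.
So HolL is not produced.
Xylulose is absent, so VorU is active.
With repressor VorU bound, *orvX* is not transcribed.
So OrvX is not produced.
Citrulline is absent, so SibA is inactive.
Required activator SibA is absent, so *sovJ* is not transcribed.
So SovJ is not produced.
OxaJ is constitutively active in this strain.
No repressor is bound and OxaJ is active, so *qilU* is transcribed.
So QilU is produced and active.
With repressor QilU bound, *cilT* is not transcribed.
So CilT is not produced.
With no repressor bound, *fubM* is transcribed.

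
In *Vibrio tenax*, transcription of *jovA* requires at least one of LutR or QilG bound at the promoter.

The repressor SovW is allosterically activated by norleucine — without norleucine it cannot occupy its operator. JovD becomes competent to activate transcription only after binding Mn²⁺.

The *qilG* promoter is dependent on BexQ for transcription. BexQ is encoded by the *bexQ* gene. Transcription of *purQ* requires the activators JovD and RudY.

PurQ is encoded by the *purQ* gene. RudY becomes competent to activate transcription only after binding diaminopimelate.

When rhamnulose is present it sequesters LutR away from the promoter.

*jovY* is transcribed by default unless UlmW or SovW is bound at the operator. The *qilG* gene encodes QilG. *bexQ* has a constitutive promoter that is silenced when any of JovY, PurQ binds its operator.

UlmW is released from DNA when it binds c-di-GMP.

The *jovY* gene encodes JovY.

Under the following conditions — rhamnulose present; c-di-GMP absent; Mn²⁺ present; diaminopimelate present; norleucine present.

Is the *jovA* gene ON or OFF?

Rhamnulose is present, so LutR is inactive.
c-di-GMP is absent, so UlmW is active.
Norleucine is present, so SovW is active.
With repressor UlmW bound, *jovY* is not transcribed.
So JovY is not produced.
Mn²⁺ is present, so JovD is active.
Diaminopimelate is present, so RudY is active.
No repressor is bound and JovD and RudY are active, so *purQ* is transcribed.
So PurQ is produced and active.
With repressor PurQ bound, *bexQ* is not transcribed.
So BexQ is not produced.
Required activator BexQ is absent, so *qilG* is not transcribed.
So QilG is not produced.
No activator is available at the *jovA* promoter, so *jovA* is not transcribed.

OFF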